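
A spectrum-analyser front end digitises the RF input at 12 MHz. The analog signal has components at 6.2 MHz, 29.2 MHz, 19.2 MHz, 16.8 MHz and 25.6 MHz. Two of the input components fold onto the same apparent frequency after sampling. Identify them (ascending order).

fs/2 = 6 MHz.
6.2 MHz > fs/2 = 6 MHz, folds to fs − 6.2 MHz = 5.8 MHz.
29.2 MHz mod fs = 5.2 MHz.
5.2 MHz ≤ fs/2 = 6 MHz, appears at 5.2 MHz.
19.2 MHz mod fs = 7.2 MHz.
7.2 MHz > fs/2 = 6 MHz, folds to fs − 7.2 MHz = 4.8 MHz.
16.8 MHz mod fs = 4.8 MHz.
4.8 MHz ≤ fs/2 = 6 MHz, appears at 4.8 MHz.
25.6 MHz mod fs = 1.6 MHz.
1.6 MHz ≤ fs/2 = 6 MHz, appears at 1.6 MHz.
16.8 MHz and 19.2 MHz both map to 4.8 MHz.

16.8 MHz, 19.2 MHz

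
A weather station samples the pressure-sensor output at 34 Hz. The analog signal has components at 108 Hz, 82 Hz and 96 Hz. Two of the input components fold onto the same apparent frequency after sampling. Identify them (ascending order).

fs/2 = 17 Hz.
108 Hz mod fs = 6 Hz.
6 Hz ≤ fs/2 = 17 Hz, appears at 6 Hz.
82 Hz mod fs = 14 Hz.
14 Hz ≤ fs/2 = 17 Hz, appears at 14 Hz.
96 Hz mod fs = 28 Hz.
28 Hz > fs/2 = 17 Hz, folds to fs − 28 Hz = 6 Hz.
96 Hz and 108 Hz both map to 6 Hz.

96 Hz, 108 Hz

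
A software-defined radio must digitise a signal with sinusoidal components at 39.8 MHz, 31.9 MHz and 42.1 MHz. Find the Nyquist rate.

84.2 MHz

Highest-frequency component: 42.1 MHz.
Nyquist rate = 2 × 42.1 MHz = 84.2 MHz.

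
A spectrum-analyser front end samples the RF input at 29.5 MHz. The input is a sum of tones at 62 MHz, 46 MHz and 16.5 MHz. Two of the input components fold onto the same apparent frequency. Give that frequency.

13 MHz

fs/2 = 14.75 MHz.
62 MHz mod fs = 3 MHz.
3 MHz ≤ fs/2 = 14.75 MHz, appears at 3 MHz.
46 MHz mod fs = 16.5 MHz.
16.5 MHz > fs/2 = 14.75 MHz, folds to fs − 16.5 MHz = 13 MHz.
16.5 MHz > fs/2 = 14.75 MHz, folds to fs − 16.5 MHz = 13 MHz.
16.5 MHz and 46 MHz both map to 13 MHz.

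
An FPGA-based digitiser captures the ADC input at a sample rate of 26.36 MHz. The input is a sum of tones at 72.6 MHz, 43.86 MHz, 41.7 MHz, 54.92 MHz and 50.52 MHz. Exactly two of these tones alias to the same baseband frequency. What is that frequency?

fs/2 = 13.18 MHz.
72.6 MHz mod fs = 19.88 MHz.
19.88 MHz > fs/2 = 13.18 MHz, folds to fs − 19.88 MHz = 6.48 MHz.
43.86 MHz mod fs = 17.5 MHz.
17.5 MHz > fs/2 = 13.18 MHz, folds to fs − 17.5 MHz = 8.86 MHz.
41.7 MHz mod fs = 15.34 MHz.
15.34 MHz > fs/2 = 13.18 MHz, folds to fs − 15.34 MHz = 11.02 MHz.
54.92 MHz mod fs = 2.2 MHz.
2.2 MHz ≤ fs/2 = 13.18 MHz, appears at 2.2 MHz.
50.52 MHz mod fs = 24.16 MHz.
24.16 MHz > fs/2 = 13.18 MHz, folds to fs − 24.16 MHz = 2.2 MHz.
50.52 MHz and 54.92 MHz both map to 2.2 MHz.

2.2 MHz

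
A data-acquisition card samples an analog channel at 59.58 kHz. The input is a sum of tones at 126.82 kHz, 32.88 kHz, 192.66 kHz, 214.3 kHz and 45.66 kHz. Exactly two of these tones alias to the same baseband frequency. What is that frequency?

fs/2 = 29.79 kHz.
126.82 kHz mod fs = 7.66 kHz.
7.66 kHz ≤ fs/2 = 29.79 kHz, appears at 7.66 kHz.
32.88 kHz > fs/2 = 29.79 kHz, folds to fs − 32.88 kHz = 26.7 kHz.
192.66 kHz mod fs = 13.92 kHz.
13.92 kHz ≤ fs/2 = 29.79 kHz, appears at 13.92 kHz.
214.3 kHz mod fs = 35.56 kHz.
35.56 kHz > fs/2 = 29.79 kHz, folds to fs − 35.56 kHz = 24.02 kHz.
45.66 kHz > fs/2 = 29.79 kHz, folds to fs − 45.66 kHz = 13.92 kHz.
45.66 kHz and 192.66 kHz both map to 13.92 kHz.

13.92 kHz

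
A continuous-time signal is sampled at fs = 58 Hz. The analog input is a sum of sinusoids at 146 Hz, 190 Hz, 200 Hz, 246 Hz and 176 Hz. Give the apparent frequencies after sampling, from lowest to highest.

2 Hz, 14 Hz, 16 Hz, 26 Hz, 28 Hz

fs/2 = 29 Hz.
146 Hz mod fs = 30 Hz.
30 Hz > fs/2 = 29 Hz, folds to fs − 30 Hz = 28 Hz.
190 Hz mod fs = 16 Hz.
16 Hz ≤ fs/2 = 29 Hz, appears at 16 Hz.
200 Hz mod fs = 26 Hz.
26 Hz ≤ fs/2 = 29 Hz, appears at 26 Hz.
246 Hz mod fs = 14 Hz.
14 Hz ≤ fs/2 = 29 Hz, appears at 14 Hz.
176 Hz mod fs = 2 Hz.
2 Hz ≤ fs/2 = 29 Hz, appears at 2 Hz.
Distinct values: {2 Hz, 14 Hz, 16 Hz, 26 Hz, 28 Hz}.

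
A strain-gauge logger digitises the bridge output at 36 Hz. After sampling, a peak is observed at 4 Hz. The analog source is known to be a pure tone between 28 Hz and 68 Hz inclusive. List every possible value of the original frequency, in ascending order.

32 Hz, 40 Hz, 68 Hz

Frequencies that alias to 4 Hz are k·fs ± 4 Hz for integer k ≥ 0.
k=0: 4 Hz.
k=1: 32 Hz, 40 Hz.
k=2: 68 Hz, 76 Hz.
k=3: 104 Hz, 112 Hz.
Within [28 Hz, 68 Hz]: 32 Hz, 40 Hz, 68 Hz.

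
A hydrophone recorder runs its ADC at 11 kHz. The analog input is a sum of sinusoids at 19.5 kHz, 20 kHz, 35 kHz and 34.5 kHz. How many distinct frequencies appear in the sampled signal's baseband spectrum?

fs/2 = 5.5 kHz.
19.5 kHz mod fs = 8.5 kHz.
8.5 kHz > fs/2 = 5.5 kHz, folds to fs − 8.5 kHz = 2.5 kHz.
20 kHz mod fs = 9 kHz.
9 kHz > fs/2 = 5.5 kHz, folds to fs − 9 kHz = 2 kHz.
35 kHz mod fs = 2 kHz.
2 kHz ≤ fs/2 = 5.5 kHz, appears at 2 kHz.
34.5 kHz mod fs = 1.5 kHz.
1.5 kHz ≤ fs/2 = 5.5 kHz, appears at 1.5 kHz.
Distinct values: {1.5 kHz, 2 kHz, 2.5 kHz} → 3.

3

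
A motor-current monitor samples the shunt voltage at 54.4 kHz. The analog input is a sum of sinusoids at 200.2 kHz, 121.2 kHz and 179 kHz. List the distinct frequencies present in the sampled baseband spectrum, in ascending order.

12.4 kHz, 15.8 kHz, 17.4 kHz

fs/2 = 27.2 kHz.
200.2 kHz mod fs = 37 kHz.
37 kHz > fs/2 = 27.2 kHz, folds to fs − 37 kHz = 17.4 kHz.
121.2 kHz mod fs = 12.4 kHz.
12.4 kHz ≤ fs/2 = 27.2 kHz, appears at 12.4 kHz.
179 kHz mod fs = 15.8 kHz.
15.8 kHz ≤ fs/2 = 27.2 kHz, appears at 15.8 kHz.
Distinct values: {12.4 kHz, 15.8 kHz, 17.4 kHz}.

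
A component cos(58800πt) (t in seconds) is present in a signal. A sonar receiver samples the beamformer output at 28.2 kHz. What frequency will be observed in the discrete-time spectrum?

ω = 58800π rad/s → f = ω/(2π) = 29400 Hz = 29.4 kHz.
29.4 kHz mod fs = 1.2 kHz.
1.2 kHz ≤ fs/2 = 14.1 kHz, appears at 1.2 kHz.

1.2 kHz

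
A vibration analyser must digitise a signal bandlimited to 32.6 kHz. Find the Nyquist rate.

65.2 kHz

Nyquist rate = 2 × 32.6 kHz = 65.2 kHz.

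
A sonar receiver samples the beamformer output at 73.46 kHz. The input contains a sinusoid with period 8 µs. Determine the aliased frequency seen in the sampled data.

21.92 kHz

T = 8 µs → f = 1/T = 125 kHz.
125 kHz mod fs = 51.54 kHz.
51.54 kHz > fs/2 = 36.73 kHz, folds to fs − 51.54 kHz = 21.92 kHz.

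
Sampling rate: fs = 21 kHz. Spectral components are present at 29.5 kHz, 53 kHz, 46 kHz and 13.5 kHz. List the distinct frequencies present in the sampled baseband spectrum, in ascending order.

4 kHz, 7.5 kHz, 8.5 kHz, 10 kHz

fs/2 = 10.5 kHz.
29.5 kHz mod fs = 8.5 kHz.
8.5 kHz ≤ fs/2 = 10.5 kHz, appears at 8.5 kHz.
53 kHz mod fs = 11 kHz.
11 kHz > fs/2 = 10.5 kHz, folds to fs − 11 kHz = 10 kHz.
46 kHz mod fs = 4 kHz.
4 kHz ≤ fs/2 = 10.5 kHz, appears at 4 kHz.
13.5 kHz > fs/2 = 10.5 kHz, folds to fs − 13.5 kHz = 7.5 kHz.
Distinct values: {4 kHz, 7.5 kHz, 8.5 kHz, 10 kHz}.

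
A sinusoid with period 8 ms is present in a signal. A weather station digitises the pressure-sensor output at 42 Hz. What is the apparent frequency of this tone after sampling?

T = 8 ms → f = 1/T = 125 Hz.
125 Hz mod fs = 41 Hz.
41 Hz > fs/2 = 21 Hz, folds to fs − 41 Hz = 1 Hz.

1 Hz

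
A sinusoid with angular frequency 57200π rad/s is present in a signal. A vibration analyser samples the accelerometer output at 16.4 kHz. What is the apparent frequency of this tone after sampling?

4.2 kHz

ω = 57200π rad/s → f = ω/(2π) = 28600 Hz = 28.6 kHz.
28.6 kHz mod fs = 12.2 kHz.
12.2 kHz > fs/2 = 8.2 kHz, folds to fs − 12.2 kHz = 4.2 kHz.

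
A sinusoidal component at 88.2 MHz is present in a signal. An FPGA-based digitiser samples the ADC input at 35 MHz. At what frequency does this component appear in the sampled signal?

88.2 MHz mod fs = 18.2 MHz.
18.2 MHz > fs/2 = 17.5 MHz, folds to fs − 18.2 MHz = 16.8 MHz.

16.8 MHz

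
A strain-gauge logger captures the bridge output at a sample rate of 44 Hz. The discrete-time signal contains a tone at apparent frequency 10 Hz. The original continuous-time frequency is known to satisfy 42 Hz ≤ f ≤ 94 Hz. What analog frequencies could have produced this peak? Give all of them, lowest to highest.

54 Hz, 78 Hz

Frequencies that alias to 10 Hz are k·fs ± 10 Hz for integer k ≥ 0.
k=0: 10 Hz.
k=1: 34 Hz, 54 Hz.
k=2: 78 Hz, 98 Hz.
k=3: 122 Hz, 142 Hz.
Within [42 Hz, 94 Hz]: 54 Hz, 78 Hz.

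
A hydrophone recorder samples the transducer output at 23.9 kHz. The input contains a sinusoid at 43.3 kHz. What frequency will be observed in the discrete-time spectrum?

43.3 kHz mod fs = 19.4 kHz.
19.4 kHz > fs/2 = 11.95 kHz, folds to fs − 19.4 kHz = 4.5 kHz.

4.5 kHz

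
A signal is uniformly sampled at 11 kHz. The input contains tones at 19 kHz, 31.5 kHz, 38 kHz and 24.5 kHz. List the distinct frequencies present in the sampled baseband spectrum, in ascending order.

fs/2 = 5.5 kHz.
19 kHz mod fs = 8 kHz.
8 kHz > fs/2 = 5.5 kHz, folds to fs − 8 kHz = 3 kHz.
31.5 kHz mod fs = 9.5 kHz.
9.5 kHz > fs/2 = 5.5 kHz, folds to fs − 9.5 kHz = 1.5 kHz.
38 kHz mod fs = 5 kHz.
5 kHz ≤ fs/2 = 5.5 kHz, appears at 5 kHz.
24.5 kHz mod fs = 2.5 kHz.
2.5 kHz ≤ fs/2 = 5.5 kHz, appears at 2.5 kHz.
Distinct values: {1.5 kHz, 2.5 kHz, 3 kHz, 5 kHz}.

1.5 kHz, 2.5 kHz, 3 kHz, 5 kHz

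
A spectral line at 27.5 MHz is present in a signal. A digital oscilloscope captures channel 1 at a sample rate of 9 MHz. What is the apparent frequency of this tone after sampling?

0.5 MHz

27.5 MHz mod fs = 0.5 MHz.
0.5 MHz ≤ fs/2 = 4.5 MHz, appears at 0.5 MHz.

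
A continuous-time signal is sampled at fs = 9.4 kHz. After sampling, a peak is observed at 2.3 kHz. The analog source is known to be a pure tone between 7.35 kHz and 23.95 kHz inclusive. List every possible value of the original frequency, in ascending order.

Frequencies that alias to 2.3 kHz are k·fs ± 2.3 kHz for integer k ≥ 0.
k=0: 2.3 kHz.
k=1: 7.1 kHz, 11.7 kHz.
k=2: 16.5 kHz, 21.1 kHz.
k=3: 25.9 kHz, 30.5 kHz.
Within [7.35 kHz, 23.95 kHz]: 11.7 kHz, 16.5 kHz, 21.1 kHz.

11.7 kHz, 16.5 kHz, 21.1 kHz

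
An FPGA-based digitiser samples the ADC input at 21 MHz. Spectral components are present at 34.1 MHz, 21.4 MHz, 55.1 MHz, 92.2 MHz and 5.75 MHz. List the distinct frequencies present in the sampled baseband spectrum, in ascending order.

fs/2 = 10.5 MHz.
34.1 MHz mod fs = 13.1 MHz.
13.1 MHz > fs/2 = 10.5 MHz, folds to fs − 13.1 MHz = 7.9 MHz.
21.4 MHz mod fs = 0.4 MHz.
0.4 MHz ≤ fs/2 = 10.5 MHz, appears at 0.4 MHz.
55.1 MHz mod fs = 13.1 MHz.
13.1 MHz > fs/2 = 10.5 MHz, folds to fs − 13.1 MHz = 7.9 MHz.
92.2 MHz mod fs = 8.2 MHz.
8.2 MHz ≤ fs/2 = 10.5 MHz, appears at 8.2 MHz.
5.75 MHz ≤ fs/2 = 10.5 MHz, passes unchanged.
Distinct values: {0.4 MHz, 5.75 MHz, 7.9 MHz, 8.2 MHz}.

0.4 MHz, 5.75 MHz, 7.9 MHz, 8.2 MHz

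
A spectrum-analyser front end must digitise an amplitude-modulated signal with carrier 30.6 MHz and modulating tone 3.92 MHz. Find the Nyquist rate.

AM sidebands sit at fc ± fm = 26.68 MHz and 34.52 MHz.
Highest-frequency component: 34.52 MHz.
Nyquist rate = 2 × 34.52 MHz = 69.04 MHz.

69.04 MHz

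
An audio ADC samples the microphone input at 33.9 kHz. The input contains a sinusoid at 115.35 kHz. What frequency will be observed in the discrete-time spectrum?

13.65 kHz

115.35 kHz mod fs = 13.65 kHz.
13.65 kHz ≤ fs/2 = 16.95 kHz, appears at 13.65 kHz.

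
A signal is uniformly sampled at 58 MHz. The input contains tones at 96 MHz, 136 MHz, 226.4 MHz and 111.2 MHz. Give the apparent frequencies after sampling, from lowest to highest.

fs/2 = 29 MHz.
96 MHz mod fs = 38 MHz.
38 MHz > fs/2 = 29 MHz, folds to fs − 38 MHz = 20 MHz.
136 MHz mod fs = 20 MHz.
20 MHz ≤ fs/2 = 29 MHz, appears at 20 MHz.
226.4 MHz mod fs = 52.4 MHz.
52.4 MHz > fs/2 = 29 MHz, folds to fs − 52.4 MHz = 5.6 MHz.
111.2 MHz mod fs = 53.2 MHz.
53.2 MHz > fs/2 = 29 MHz, folds to fs − 53.2 MHz = 4.8 MHz.
Distinct values: {4.8 MHz, 5.6 MHz, 20 MHz}.

4.8 MHz, 5.6 MHz, 20 MHz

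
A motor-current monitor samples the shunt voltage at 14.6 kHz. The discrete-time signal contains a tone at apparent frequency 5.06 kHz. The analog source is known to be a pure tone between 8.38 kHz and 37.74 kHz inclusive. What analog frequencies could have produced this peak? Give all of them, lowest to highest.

9.54 kHz, 19.66 kHz, 24.14 kHz, 34.26 kHz

Frequencies that alias to 5.06 kHz are k·fs ± 5.06 kHz for integer k ≥ 0.
k=0: 5.06 kHz.
k=1: 9.54 kHz, 19.66 kHz.
k=2: 24.14 kHz, 34.26 kHz.
k=3: 38.74 kHz, 48.86 kHz.
Within [8.38 kHz, 37.74 kHz]: 9.54 kHz, 19.66 kHz, 24.14 kHz, 34.26 kHz.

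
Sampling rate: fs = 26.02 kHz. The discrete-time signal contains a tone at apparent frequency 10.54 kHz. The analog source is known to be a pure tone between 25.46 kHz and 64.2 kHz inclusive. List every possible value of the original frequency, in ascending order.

36.56 kHz, 41.5 kHz, 62.58 kHz

Frequencies that alias to 10.54 kHz are k·fs ± 10.54 kHz for integer k ≥ 0.
k=0: 10.54 kHz.
k=1: 15.48 kHz, 36.56 kHz.
k=2: 41.5 kHz, 62.58 kHz.
k=3: 67.52 kHz, 88.6 kHz.
Within [25.46 kHz, 64.2 kHz]: 36.56 kHz, 41.5 kHz, 62.58 kHz.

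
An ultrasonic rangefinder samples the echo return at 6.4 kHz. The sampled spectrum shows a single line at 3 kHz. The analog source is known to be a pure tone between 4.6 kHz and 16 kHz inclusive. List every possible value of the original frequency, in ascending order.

9.4 kHz, 9.8 kHz, 15.8 kHz

Frequencies that alias to 3 kHz are k·fs ± 3 kHz for integer k ≥ 0.
k=0: 3 kHz.
k=1: 3.4 kHz, 9.4 kHz.
k=2: 9.8 kHz, 15.8 kHz.
k=3: 16.2 kHz, 22.2 kHz.
Within [4.6 kHz, 16 kHz]: 9.4 kHz, 9.8 kHz, 15.8 kHz.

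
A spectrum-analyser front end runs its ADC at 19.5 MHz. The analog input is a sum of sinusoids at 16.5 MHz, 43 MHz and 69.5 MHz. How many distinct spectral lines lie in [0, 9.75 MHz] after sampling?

3

fs/2 = 9.75 MHz.
16.5 MHz > fs/2 = 9.75 MHz, folds to fs − 16.5 MHz = 3 MHz.
43 MHz mod fs = 4 MHz.
4 MHz ≤ fs/2 = 9.75 MHz, appears at 4 MHz.
69.5 MHz mod fs = 11 MHz.
11 MHz > fs/2 = 9.75 MHz, folds to fs − 11 MHz = 8.5 MHz.
Distinct values: {3 MHz, 4 MHz, 8.5 MHz} → 3.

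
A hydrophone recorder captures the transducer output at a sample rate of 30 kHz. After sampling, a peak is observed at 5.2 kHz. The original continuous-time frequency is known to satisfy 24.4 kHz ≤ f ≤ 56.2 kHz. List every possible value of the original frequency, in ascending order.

Frequencies that alias to 5.2 kHz are k·fs ± 5.2 kHz for integer k ≥ 0.
k=0: 5.2 kHz.
k=1: 24.8 kHz, 35.2 kHz.
k=2: 54.8 kHz, 65.2 kHz.
k=3: 84.8 kHz, 95.2 kHz.
Within [24.4 kHz, 56.2 kHz]: 24.8 kHz, 35.2 kHz, 54.8 kHz.

24.8 kHz, 35.2 kHz, 54.8 kHz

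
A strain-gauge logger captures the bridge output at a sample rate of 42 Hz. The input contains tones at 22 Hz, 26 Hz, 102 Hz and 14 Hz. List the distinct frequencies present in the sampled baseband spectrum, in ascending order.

fs/2 = 21 Hz.
22 Hz > fs/2 = 21 Hz, folds to fs − 22 Hz = 20 Hz.
26 Hz > fs/2 = 21 Hz, folds to fs − 26 Hz = 16 Hz.
102 Hz mod fs = 18 Hz.
18 Hz ≤ fs/2 = 21 Hz, appears at 18 Hz.
14 Hz ≤ fs/2 = 21 Hz, passes unchanged.
Distinct values: {14 Hz, 16 Hz, 18 Hz, 20 Hz}.

14 Hz, 16 Hz, 18 Hz, 20 Hz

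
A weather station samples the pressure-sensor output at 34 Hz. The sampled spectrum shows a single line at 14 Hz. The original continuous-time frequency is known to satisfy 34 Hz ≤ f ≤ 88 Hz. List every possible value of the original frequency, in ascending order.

48 Hz, 54 Hz, 82 Hz, 88 Hz

Frequencies that alias to 14 Hz are k·fs ± 14 Hz for integer k ≥ 0.
k=0: 14 Hz.
k=1: 20 Hz, 48 Hz.
k=2: 54 Hz, 82 Hz.
k=3: 88 Hz, 116 Hz.
k=4: 122 Hz, 150 Hz.
Within [34 Hz, 88 Hz]: 48 Hz, 54 Hz, 82 Hz, 88 Hz.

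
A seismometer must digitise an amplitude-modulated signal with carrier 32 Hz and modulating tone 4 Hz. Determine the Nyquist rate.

72 Hz

AM sidebands sit at fc ± fm = 28 Hz and 36 Hz.
Highest-frequency component: 36 Hz.
Nyquist rate = 2 × 36 Hz = 72 Hz.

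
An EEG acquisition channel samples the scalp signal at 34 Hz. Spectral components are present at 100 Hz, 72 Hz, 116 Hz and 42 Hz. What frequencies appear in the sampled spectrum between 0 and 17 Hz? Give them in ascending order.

2 Hz, 4 Hz, 8 Hz, 14 Hz

fs/2 = 17 Hz.
100 Hz mod fs = 32 Hz.
32 Hz > fs/2 = 17 Hz, folds to fs − 32 Hz = 2 Hz.
72 Hz mod fs = 4 Hz.
4 Hz ≤ fs/2 = 17 Hz, appears at 4 Hz.
116 Hz mod fs = 14 Hz.
14 Hz ≤ fs/2 = 17 Hz, appears at 14 Hz.
42 Hz mod fs = 8 Hz.
8 Hz ≤ fs/2 = 17 Hz, appears at 8 Hz.
Distinct values: {2 Hz, 4 Hz, 8 Hz, 14 Hz}.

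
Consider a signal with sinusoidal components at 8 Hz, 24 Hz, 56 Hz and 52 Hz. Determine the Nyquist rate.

Highest-frequency component: 56 Hz.
Nyquist rate = 2 × 56 Hz = 112 Hz.

112 Hz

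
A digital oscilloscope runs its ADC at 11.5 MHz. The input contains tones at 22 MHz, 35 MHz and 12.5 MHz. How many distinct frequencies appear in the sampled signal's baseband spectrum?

fs/2 = 5.75 MHz.
22 MHz mod fs = 10.5 MHz.
10.5 MHz > fs/2 = 5.75 MHz, folds to fs − 10.5 MHz = 1 MHz.
35 MHz mod fs = 0.5 MHz.
0.5 MHz ≤ fs/2 = 5.75 MHz, appears at 0.5 MHz.
12.5 MHz mod fs = 1 MHz.
1 MHz ≤ fs/2 = 5.75 MHz, appears at 1 MHz.
Distinct values: {0.5 MHz, 1 MHz} → 2.

2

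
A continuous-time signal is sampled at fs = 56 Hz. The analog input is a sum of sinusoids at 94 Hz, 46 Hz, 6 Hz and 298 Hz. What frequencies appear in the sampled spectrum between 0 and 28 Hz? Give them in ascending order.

6 Hz, 10 Hz, 18 Hz

fs/2 = 28 Hz.
94 Hz mod fs = 38 Hz.
38 Hz > fs/2 = 28 Hz, folds to fs − 38 Hz = 18 Hz.
46 Hz > fs/2 = 28 Hz, folds to fs − 46 Hz = 10 Hz.
6 Hz ≤ fs/2 = 28 Hz, passes unchanged.
298 Hz mod fs = 18 Hz.
18 Hz ≤ fs/2 = 28 Hz, appears at 18 Hz.
Distinct values: {6 Hz, 10 Hz, 18 Hz}.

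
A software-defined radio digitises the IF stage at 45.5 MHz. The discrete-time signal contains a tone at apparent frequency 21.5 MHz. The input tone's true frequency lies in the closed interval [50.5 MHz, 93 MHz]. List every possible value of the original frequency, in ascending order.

Frequencies that alias to 21.5 MHz are k·fs ± 21.5 MHz for integer k ≥ 0.
k=0: 21.5 MHz.
k=1: 24 MHz, 67 MHz.
k=2: 69.5 MHz, 112.5 MHz.
k=3: 115 MHz, 158 MHz.
Within [50.5 MHz, 93 MHz]: 67 MHz, 69.5 MHz.

67 MHz, 69.5 MHz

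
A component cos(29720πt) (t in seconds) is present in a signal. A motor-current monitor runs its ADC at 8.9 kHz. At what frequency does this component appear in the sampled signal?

ω = 29720π rad/s → f = ω/(2π) = 14860 Hz = 14.86 kHz.
14.86 kHz mod fs = 5.96 kHz.
5.96 kHz > fs/2 = 4.45 kHz, folds to fs − 5.96 kHz = 2.94 kHz.

2.94 kHz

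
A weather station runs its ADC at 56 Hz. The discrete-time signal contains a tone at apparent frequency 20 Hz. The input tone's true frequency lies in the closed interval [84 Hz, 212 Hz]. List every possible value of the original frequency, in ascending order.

Frequencies that alias to 20 Hz are k·fs ± 20 Hz for integer k ≥ 0.
k=0: 20 Hz.
k=1: 36 Hz, 76 Hz.
k=2: 92 Hz, 132 Hz.
k=3: 148 Hz, 188 Hz.
k=4: 204 Hz, 244 Hz.
k=5: 260 Hz, 300 Hz.
Within [84 Hz, 212 Hz]: 92 Hz, 132 Hz, 148 Hz, 188 Hz, 204 Hz.

92 Hz, 132 Hz, 148 Hz, 188 Hz, 204 Hz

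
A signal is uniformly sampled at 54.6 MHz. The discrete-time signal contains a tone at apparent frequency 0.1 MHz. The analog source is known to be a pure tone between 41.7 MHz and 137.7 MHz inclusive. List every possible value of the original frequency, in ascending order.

54.5 MHz, 54.7 MHz, 109.1 MHz, 109.3 MHz

Frequencies that alias to 0.1 MHz are k·fs ± 0.1 MHz for integer k ≥ 0.
k=0: 0.1 MHz.
k=1: 54.5 MHz, 54.7 MHz.
k=2: 109.1 MHz, 109.3 MHz.
k=3: 163.7 MHz, 163.9 MHz.
Within [41.7 MHz, 137.7 MHz]: 54.5 MHz, 54.7 MHz, 109.1 MHz, 109.3 MHz.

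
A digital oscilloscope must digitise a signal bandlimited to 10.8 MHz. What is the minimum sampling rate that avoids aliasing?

21.6 MHz

Nyquist rate = 2 × 10.8 MHz = 21.6 MHz.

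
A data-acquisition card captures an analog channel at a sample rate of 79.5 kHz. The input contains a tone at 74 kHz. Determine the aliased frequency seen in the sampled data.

5.5 kHz

74 kHz > fs/2 = 39.75 kHz, folds to fs − 74 kHz = 5.5 kHz.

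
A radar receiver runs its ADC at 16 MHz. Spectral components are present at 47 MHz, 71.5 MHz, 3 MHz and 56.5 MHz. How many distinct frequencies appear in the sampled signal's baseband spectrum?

3

fs/2 = 8 MHz.
47 MHz mod fs = 15 MHz.
15 MHz > fs/2 = 8 MHz, folds to fs − 15 MHz = 1 MHz.
71.5 MHz mod fs = 7.5 MHz.
7.5 MHz ≤ fs/2 = 8 MHz, appears at 7.5 MHz.
3 MHz ≤ fs/2 = 8 MHz, passes unchanged.
56.5 MHz mod fs = 8.5 MHz.
8.5 MHz > fs/2 = 8 MHz, folds to fs − 8.5 MHz = 7.5 MHz.
Distinct values: {1 MHz, 3 MHz, 7.5 MHz} → 3.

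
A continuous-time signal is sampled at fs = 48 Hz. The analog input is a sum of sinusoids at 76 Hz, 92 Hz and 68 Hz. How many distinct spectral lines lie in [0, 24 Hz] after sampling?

2

fs/2 = 24 Hz.
76 Hz mod fs = 28 Hz.
28 Hz > fs/2 = 24 Hz, folds to fs − 28 Hz = 20 Hz.
92 Hz mod fs = 44 Hz.
44 Hz > fs/2 = 24 Hz, folds to fs − 44 Hz = 4 Hz.
68 Hz mod fs = 20 Hz.
20 Hz ≤ fs/2 = 24 Hz, appears at 20 Hz.
Distinct values: {4 Hz, 20 Hz} → 2.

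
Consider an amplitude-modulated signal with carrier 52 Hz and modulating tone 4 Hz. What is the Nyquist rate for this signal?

112 Hz

AM sidebands sit at fc ± fm = 48 Hz and 56 Hz.
Highest-frequency component: 56 Hz.
Nyquist rate = 2 × 56 Hz = 112 Hz.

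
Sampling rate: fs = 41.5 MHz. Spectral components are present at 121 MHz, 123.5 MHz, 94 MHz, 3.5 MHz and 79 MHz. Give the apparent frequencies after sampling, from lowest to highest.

1 MHz, 3.5 MHz, 4 MHz, 11 MHz

fs/2 = 20.75 MHz.
121 MHz mod fs = 38 MHz.
38 MHz > fs/2 = 20.75 MHz, folds to fs − 38 MHz = 3.5 MHz.
123.5 MHz mod fs = 40.5 MHz.
40.5 MHz > fs/2 = 20.75 MHz, folds to fs − 40.5 MHz = 1 MHz.
94 MHz mod fs = 11 MHz.
11 MHz ≤ fs/2 = 20.75 MHz, appears at 11 MHz.
3.5 MHz ≤ fs/2 = 20.75 MHz, passes unchanged.
79 MHz mod fs = 37.5 MHz.
37.5 MHz > fs/2 = 20.75 MHz, folds to fs − 37.5 MHz = 4 MHz.
Distinct values: {1 MHz, 3.5 MHz, 4 MHz, 11 MHz}.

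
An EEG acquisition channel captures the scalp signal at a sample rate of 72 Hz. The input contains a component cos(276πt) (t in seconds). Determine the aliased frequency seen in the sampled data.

6 Hz

ω = 276π rad/s → f = ω/(2π) = 138 Hz.
138 Hz mod fs = 66 Hz.
66 Hz > fs/2 = 36 Hz, folds to fs − 66 Hz = 6 Hz.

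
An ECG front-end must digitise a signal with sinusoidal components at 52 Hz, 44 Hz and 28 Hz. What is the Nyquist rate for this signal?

104 Hz

Highest-frequency component: 52 Hz.
Nyquist rate = 2 × 52 Hz = 104 Hz.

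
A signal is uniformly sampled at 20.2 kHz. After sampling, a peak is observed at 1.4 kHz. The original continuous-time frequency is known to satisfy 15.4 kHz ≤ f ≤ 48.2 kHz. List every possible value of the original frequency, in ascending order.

Frequencies that alias to 1.4 kHz are k·fs ± 1.4 kHz for integer k ≥ 0.
k=0: 1.4 kHz.
k=1: 18.8 kHz, 21.6 kHz.
k=2: 39 kHz, 41.8 kHz.
k=3: 59.2 kHz, 62 kHz.
Within [15.4 kHz, 48.2 kHz]: 18.8 kHz, 21.6 kHz, 39 kHz, 41.8 kHz.

18.8 kHz, 21.6 kHz, 39 kHz, 41.8 kHz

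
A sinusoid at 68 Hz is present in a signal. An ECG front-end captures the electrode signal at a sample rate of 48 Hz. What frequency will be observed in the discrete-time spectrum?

20 Hz

68 Hz mod fs = 20 Hz.
20 Hz ≤ fs/2 = 24 Hz, appears at 20 Hz.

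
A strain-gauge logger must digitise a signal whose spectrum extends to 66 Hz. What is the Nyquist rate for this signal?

Nyquist rate = 2 × 66 Hz = 132 Hz.

132 Hz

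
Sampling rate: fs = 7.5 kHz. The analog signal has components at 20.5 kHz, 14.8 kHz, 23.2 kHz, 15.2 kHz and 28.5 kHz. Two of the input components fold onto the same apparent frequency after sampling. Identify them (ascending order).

fs/2 = 3.75 kHz.
20.5 kHz mod fs = 5.5 kHz.
5.5 kHz > fs/2 = 3.75 kHz, folds to fs − 5.5 kHz = 2 kHz.
14.8 kHz mod fs = 7.3 kHz.
7.3 kHz > fs/2 = 3.75 kHz, folds to fs − 7.3 kHz = 0.2 kHz.
23.2 kHz mod fs = 0.7 kHz.
0.7 kHz ≤ fs/2 = 3.75 kHz, appears at 0.7 kHz.
15.2 kHz mod fs = 0.2 kHz.
0.2 kHz ≤ fs/2 = 3.75 kHz, appears at 0.2 kHz.
28.5 kHz mod fs = 6 kHz.
6 kHz > fs/2 = 3.75 kHz, folds to fs − 6 kHz = 1.5 kHz.
14.8 kHz and 15.2 kHz both map to 0.2 kHz.

14.8 kHz, 15.2 kHz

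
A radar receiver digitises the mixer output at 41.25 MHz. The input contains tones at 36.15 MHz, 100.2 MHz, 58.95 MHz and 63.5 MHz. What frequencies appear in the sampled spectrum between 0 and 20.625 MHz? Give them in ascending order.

5.1 MHz, 17.7 MHz, 19 MHz

fs/2 = 20.625 MHz.
36.15 MHz > fs/2 = 20.625 MHz, folds to fs − 36.15 MHz = 5.1 MHz.
100.2 MHz mod fs = 17.7 MHz.
17.7 MHz ≤ fs/2 = 20.625 MHz, appears at 17.7 MHz.
58.95 MHz mod fs = 17.7 MHz.
17.7 MHz ≤ fs/2 = 20.625 MHz, appears at 17.7 MHz.
63.5 MHz mod fs = 22.25 MHz.
22.25 MHz > fs/2 = 20.625 MHz, folds to fs − 22.25 MHz = 19 MHz.
Distinct values: {5.1 MHz, 17.7 MHz, 19 MHz}.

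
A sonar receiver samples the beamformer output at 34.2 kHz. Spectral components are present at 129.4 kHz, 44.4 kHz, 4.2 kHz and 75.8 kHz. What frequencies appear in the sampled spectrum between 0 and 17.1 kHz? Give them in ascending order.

fs/2 = 17.1 kHz.
129.4 kHz mod fs = 26.8 kHz.
26.8 kHz > fs/2 = 17.1 kHz, folds to fs − 26.8 kHz = 7.4 kHz.
44.4 kHz mod fs = 10.2 kHz.
10.2 kHz ≤ fs/2 = 17.1 kHz, appears at 10.2 kHz.
4.2 kHz ≤ fs/2 = 17.1 kHz, passes unchanged.
75.8 kHz mod fs = 7.4 kHz.
7.4 kHz ≤ fs/2 = 17.1 kHz, appears at 7.4 kHz.
Distinct values: {4.2 kHz, 7.4 kHz, 10.2 kHz}.

4.2 kHz, 7.4 kHz, 10.2 kHz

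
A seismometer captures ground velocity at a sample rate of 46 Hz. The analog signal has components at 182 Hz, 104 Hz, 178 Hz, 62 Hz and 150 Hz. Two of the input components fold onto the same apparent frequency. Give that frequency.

fs/2 = 23 Hz.
182 Hz mod fs = 44 Hz.
44 Hz > fs/2 = 23 Hz, folds to fs − 44 Hz = 2 Hz.
104 Hz mod fs = 12 Hz.
12 Hz ≤ fs/2 = 23 Hz, appears at 12 Hz.
178 Hz mod fs = 40 Hz.
40 Hz > fs/2 = 23 Hz, folds to fs − 40 Hz = 6 Hz.
62 Hz mod fs = 16 Hz.
16 Hz ≤ fs/2 = 23 Hz, appears at 16 Hz.
150 Hz mod fs = 12 Hz.
12 Hz ≤ fs/2 = 23 Hz, appears at 12 Hz.
104 Hz and 150 Hz both map to 12 Hz.

12 Hz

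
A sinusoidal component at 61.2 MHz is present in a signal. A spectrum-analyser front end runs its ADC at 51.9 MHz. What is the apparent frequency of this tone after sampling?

9.3 MHz

61.2 MHz mod fs = 9.3 MHz.
9.3 MHz ≤ fs/2 = 25.95 MHz, appears at 9.3 MHz.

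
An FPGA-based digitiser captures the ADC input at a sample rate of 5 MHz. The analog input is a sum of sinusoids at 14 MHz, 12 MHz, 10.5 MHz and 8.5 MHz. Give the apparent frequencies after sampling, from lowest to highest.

fs/2 = 2.5 MHz.
14 MHz mod fs = 4 MHz.
4 MHz > fs/2 = 2.5 MHz, folds to fs − 4 MHz = 1 MHz.
12 MHz mod fs = 2 MHz.
2 MHz ≤ fs/2 = 2.5 MHz, appears at 2 MHz.
10.5 MHz mod fs = 0.5 MHz.
0.5 MHz ≤ fs/2 = 2.5 MHz, appears at 0.5 MHz.
8.5 MHz mod fs = 3.5 MHz.
3.5 MHz > fs/2 = 2.5 MHz, folds to fs − 3.5 MHz = 1.5 MHz.
Distinct values: {0.5 MHz, 1 MHz, 1.5 MHz, 2 MHz}.

0.5 MHz, 1 MHz, 1.5 MHz, 2 MHz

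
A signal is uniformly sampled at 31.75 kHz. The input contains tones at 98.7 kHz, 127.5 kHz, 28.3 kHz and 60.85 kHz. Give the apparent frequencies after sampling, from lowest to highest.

0.5 kHz, 2.65 kHz, 3.45 kHz

fs/2 = 15.875 kHz.
98.7 kHz mod fs = 3.45 kHz.
3.45 kHz ≤ fs/2 = 15.875 kHz, appears at 3.45 kHz.
127.5 kHz mod fs = 0.5 kHz.
0.5 kHz ≤ fs/2 = 15.875 kHz, appears at 0.5 kHz.
28.3 kHz > fs/2 = 15.875 kHz, folds to fs − 28.3 kHz = 3.45 kHz.
60.85 kHz mod fs = 29.1 kHz.
29.1 kHz > fs/2 = 15.875 kHz, folds to fs − 29.1 kHz = 2.65 kHz.
Distinct values: {0.5 kHz, 2.65 kHz, 3.45 kHz}.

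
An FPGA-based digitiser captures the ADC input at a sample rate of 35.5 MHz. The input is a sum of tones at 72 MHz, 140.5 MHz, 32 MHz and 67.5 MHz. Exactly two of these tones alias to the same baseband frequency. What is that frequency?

fs/2 = 17.75 MHz.
72 MHz mod fs = 1 MHz.
1 MHz ≤ fs/2 = 17.75 MHz, appears at 1 MHz.
140.5 MHz mod fs = 34 MHz.
34 MHz > fs/2 = 17.75 MHz, folds to fs − 34 MHz = 1.5 MHz.
32 MHz > fs/2 = 17.75 MHz, folds to fs − 32 MHz = 3.5 MHz.
67.5 MHz mod fs = 32 MHz.
32 MHz > fs/2 = 17.75 MHz, folds to fs − 32 MHz = 3.5 MHz.
32 MHz and 67.5 MHz both map to 3.5 MHz.

3.5 MHz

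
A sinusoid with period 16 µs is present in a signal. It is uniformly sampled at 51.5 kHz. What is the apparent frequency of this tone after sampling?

T = 16 µs → f = 1/T = 62.5 kHz.
62.5 kHz mod fs = 11 kHz.
11 kHz ≤ fs/2 = 25.75 kHz, appears at 11 kHz.

11 kHz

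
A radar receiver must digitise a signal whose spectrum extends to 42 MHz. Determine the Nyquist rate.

84 MHz

Nyquist rate = 2 × 42 MHz = 84 MHz.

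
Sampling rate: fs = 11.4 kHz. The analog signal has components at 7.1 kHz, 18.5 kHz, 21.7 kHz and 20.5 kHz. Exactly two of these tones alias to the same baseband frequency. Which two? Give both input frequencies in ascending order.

7.1 kHz, 18.5 kHz

fs/2 = 5.7 kHz.
7.1 kHz > fs/2 = 5.7 kHz, folds to fs − 7.1 kHz = 4.3 kHz.
18.5 kHz mod fs = 7.1 kHz.
7.1 kHz > fs/2 = 5.7 kHz, folds to fs − 7.1 kHz = 4.3 kHz.
21.7 kHz mod fs = 10.3 kHz.
10.3 kHz > fs/2 = 5.7 kHz, folds to fs − 10.3 kHz = 1.1 kHz.
20.5 kHz mod fs = 9.1 kHz.
9.1 kHz > fs/2 = 5.7 kHz, folds to fs − 9.1 kHz = 2.3 kHz.
7.1 kHz and 18.5 kHz both map to 4.3 kHz.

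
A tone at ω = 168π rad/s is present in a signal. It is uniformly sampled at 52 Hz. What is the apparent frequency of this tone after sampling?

20 Hz

ω = 168π rad/s → f = ω/(2π) = 84 Hz.
84 Hz mod fs = 32 Hz.
32 Hz > fs/2 = 26 Hz, folds to fs − 32 Hz = 20 Hz.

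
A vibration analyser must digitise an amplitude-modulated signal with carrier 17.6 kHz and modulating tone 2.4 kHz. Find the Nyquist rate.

40 kHz

AM sidebands sit at fc ± fm = 15.2 kHz and 20 kHz.
Highest-frequency component: 20 kHz.
Nyquist rate = 2 × 20 kHz = 40 kHz.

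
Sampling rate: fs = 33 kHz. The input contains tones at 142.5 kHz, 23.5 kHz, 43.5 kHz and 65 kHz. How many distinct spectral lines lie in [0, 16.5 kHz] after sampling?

3

fs/2 = 16.5 kHz.
142.5 kHz mod fs = 10.5 kHz.
10.5 kHz ≤ fs/2 = 16.5 kHz, appears at 10.5 kHz.
23.5 kHz > fs/2 = 16.5 kHz, folds to fs − 23.5 kHz = 9.5 kHz.
43.5 kHz mod fs = 10.5 kHz.
10.5 kHz ≤ fs/2 = 16.5 kHz, appears at 10.5 kHz.
65 kHz mod fs = 32 kHz.
32 kHz > fs/2 = 16.5 kHz, folds to fs − 32 kHz = 1 kHz.
Distinct values: {1 kHz, 9.5 kHz, 10.5 kHz} → 3.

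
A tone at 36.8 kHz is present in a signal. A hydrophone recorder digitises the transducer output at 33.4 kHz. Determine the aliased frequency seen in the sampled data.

3.4 kHz

36.8 kHz mod fs = 3.4 kHz.
3.4 kHz ≤ fs/2 = 16.7 kHz, appears at 3.4 kHz.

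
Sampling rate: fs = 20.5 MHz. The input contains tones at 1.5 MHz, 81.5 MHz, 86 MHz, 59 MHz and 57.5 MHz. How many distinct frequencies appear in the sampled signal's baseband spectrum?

4

fs/2 = 10.25 MHz.
1.5 MHz ≤ fs/2 = 10.25 MHz, passes unchanged.
81.5 MHz mod fs = 20 MHz.
20 MHz > fs/2 = 10.25 MHz, folds to fs − 20 MHz = 0.5 MHz.
86 MHz mod fs = 4 MHz.
4 MHz ≤ fs/2 = 10.25 MHz, appears at 4 MHz.
59 MHz mod fs = 18 MHz.
18 MHz > fs/2 = 10.25 MHz, folds to fs − 18 MHz = 2.5 MHz.
57.5 MHz mod fs = 16.5 MHz.
16.5 MHz > fs/2 = 10.25 MHz, folds to fs − 16.5 MHz = 4 MHz.
Distinct values: {0.5 MHz, 1.5 MHz, 2.5 MHz, 4 MHz} → 4.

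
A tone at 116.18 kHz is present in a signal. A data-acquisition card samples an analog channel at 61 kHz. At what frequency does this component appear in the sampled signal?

116.18 kHz mod fs = 55.18 kHz.
55.18 kHz > fs/2 = 30.5 kHz, folds to fs − 55.18 kHz = 5.82 kHz.

5.82 kHz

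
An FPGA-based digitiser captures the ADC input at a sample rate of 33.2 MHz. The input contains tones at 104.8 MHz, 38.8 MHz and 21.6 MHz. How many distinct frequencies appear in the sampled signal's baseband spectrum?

3

fs/2 = 16.6 MHz.
104.8 MHz mod fs = 5.2 MHz.
5.2 MHz ≤ fs/2 = 16.6 MHz, appears at 5.2 MHz.
38.8 MHz mod fs = 5.6 MHz.
5.6 MHz ≤ fs/2 = 16.6 MHz, appears at 5.6 MHz.
21.6 MHz > fs/2 = 16.6 MHz, folds to fs − 21.6 MHz = 11.6 MHz.
Distinct values: {5.2 MHz, 5.6 MHz, 11.6 MHz} → 3.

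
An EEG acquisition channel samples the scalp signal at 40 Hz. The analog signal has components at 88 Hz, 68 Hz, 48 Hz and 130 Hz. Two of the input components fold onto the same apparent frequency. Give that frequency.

fs/2 = 20 Hz.
88 Hz mod fs = 8 Hz.
8 Hz ≤ fs/2 = 20 Hz, appears at 8 Hz.
68 Hz mod fs = 28 Hz.
28 Hz > fs/2 = 20 Hz, folds to fs − 28 Hz = 12 Hz.
48 Hz mod fs = 8 Hz.
8 Hz ≤ fs/2 = 20 Hz, appears at 8 Hz.
130 Hz mod fs = 10 Hz.
10 Hz ≤ fs/2 = 20 Hz, appears at 10 Hz.
48 Hz and 88 Hz both map to 8 Hz.

8 Hz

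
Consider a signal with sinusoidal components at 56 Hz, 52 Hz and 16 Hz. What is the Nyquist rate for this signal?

Highest-frequency component: 56 Hz.
Nyquist rate = 2 × 56 Hz = 112 Hz.

112 Hz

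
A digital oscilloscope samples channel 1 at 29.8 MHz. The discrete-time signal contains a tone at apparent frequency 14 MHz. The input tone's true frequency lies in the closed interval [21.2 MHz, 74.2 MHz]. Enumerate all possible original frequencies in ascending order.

43.8 MHz, 45.6 MHz, 73.6 MHz

Frequencies that alias to 14 MHz are k·fs ± 14 MHz for integer k ≥ 0.
k=0: 14 MHz.
k=1: 15.8 MHz, 43.8 MHz.
k=2: 45.6 MHz, 73.6 MHz.
k=3: 75.4 MHz, 103.4 MHz.
Within [21.2 MHz, 74.2 MHz]: 43.8 MHz, 45.6 MHz, 73.6 MHz.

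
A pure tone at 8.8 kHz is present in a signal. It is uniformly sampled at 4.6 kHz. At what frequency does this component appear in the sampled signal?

8.8 kHz mod fs = 4.2 kHz.
4.2 kHz > fs/2 = 2.3 kHz, folds to fs − 4.2 kHz = 0.4 kHz.

0.4 kHz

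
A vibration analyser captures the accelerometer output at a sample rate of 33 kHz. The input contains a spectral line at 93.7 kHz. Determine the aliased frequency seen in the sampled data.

5.3 kHz

93.7 kHz mod fs = 27.7 kHz.
27.7 kHz > fs/2 = 16.5 kHz, folds to fs − 27.7 kHz = 5.3 kHz.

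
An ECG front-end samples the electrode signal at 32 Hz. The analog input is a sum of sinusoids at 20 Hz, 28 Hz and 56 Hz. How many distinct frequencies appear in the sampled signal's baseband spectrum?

3

fs/2 = 16 Hz.
20 Hz > fs/2 = 16 Hz, folds to fs − 20 Hz = 12 Hz.
28 Hz > fs/2 = 16 Hz, folds to fs − 28 Hz = 4 Hz.
56 Hz mod fs = 24 Hz.
24 Hz > fs/2 = 16 Hz, folds to fs − 24 Hz = 8 Hz.
Distinct values: {4 Hz, 8 Hz, 12 Hz} → 3.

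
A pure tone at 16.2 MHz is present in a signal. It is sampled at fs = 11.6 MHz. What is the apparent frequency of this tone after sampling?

16.2 MHz mod fs = 4.6 MHz.
4.6 MHz ≤ fs/2 = 5.8 MHz, appears at 4.6 MHz.

4.6 MHz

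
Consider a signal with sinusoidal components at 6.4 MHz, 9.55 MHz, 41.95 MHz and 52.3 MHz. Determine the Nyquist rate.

104.6 MHz

Highest-frequency component: 52.3 MHz.
Nyquist rate = 2 × 52.3 MHz = 104.6 MHz.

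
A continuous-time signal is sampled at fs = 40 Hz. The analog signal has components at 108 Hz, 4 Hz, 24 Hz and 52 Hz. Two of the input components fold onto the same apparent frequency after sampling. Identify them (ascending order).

fs/2 = 20 Hz.
108 Hz mod fs = 28 Hz.
28 Hz > fs/2 = 20 Hz, folds to fs − 28 Hz = 12 Hz.
4 Hz ≤ fs/2 = 20 Hz, passes unchanged.
24 Hz > fs/2 = 20 Hz, folds to fs − 24 Hz = 16 Hz.
52 Hz mod fs = 12 Hz.
12 Hz ≤ fs/2 = 20 Hz, appears at 12 Hz.
52 Hz and 108 Hz both map to 12 Hz.

52 Hz, 108 Hz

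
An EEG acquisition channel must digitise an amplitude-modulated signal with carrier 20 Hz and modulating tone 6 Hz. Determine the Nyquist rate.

AM sidebands sit at fc ± fm = 14 Hz and 26 Hz.
Highest-frequency component: 26 Hz.
Nyquist rate = 2 × 26 Hz = 52 Hz.

52 Hz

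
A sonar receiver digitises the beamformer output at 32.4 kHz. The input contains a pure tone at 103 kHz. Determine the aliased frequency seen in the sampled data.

103 kHz mod fs = 5.8 kHz.
5.8 kHz ≤ fs/2 = 16.2 kHz, appears at 5.8 kHz.

5.8 kHz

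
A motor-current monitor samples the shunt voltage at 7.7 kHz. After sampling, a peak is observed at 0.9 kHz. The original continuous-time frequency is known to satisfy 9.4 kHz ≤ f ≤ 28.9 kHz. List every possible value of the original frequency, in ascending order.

Frequencies that alias to 0.9 kHz are k·fs ± 0.9 kHz for integer k ≥ 0.
k=0: 0.9 kHz.
k=1: 6.8 kHz, 8.6 kHz.
k=2: 14.5 kHz, 16.3 kHz.
k=3: 22.2 kHz, 24 kHz.
k=4: 29.9 kHz, 31.7 kHz.
Within [9.4 kHz, 28.9 kHz]: 14.5 kHz, 16.3 kHz, 22.2 kHz, 24 kHz.

14.5 kHz, 16.3 kHz, 22.2 kHz, 24 kHz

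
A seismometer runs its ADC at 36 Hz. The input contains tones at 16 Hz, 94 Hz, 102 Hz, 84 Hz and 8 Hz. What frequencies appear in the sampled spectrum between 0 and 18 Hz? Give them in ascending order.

fs/2 = 18 Hz.
16 Hz ≤ fs/2 = 18 Hz, passes unchanged.
94 Hz mod fs = 22 Hz.
22 Hz > fs/2 = 18 Hz, folds to fs − 22 Hz = 14 Hz.
102 Hz mod fs = 30 Hz.
30 Hz > fs/2 = 18 Hz, folds to fs − 30 Hz = 6 Hz.
84 Hz mod fs = 12 Hz.
12 Hz ≤ fs/2 = 18 Hz, appears at 12 Hz.
8 Hz ≤ fs/2 = 18 Hz, passes unchanged.
Distinct values: {6 Hz, 8 Hz, 12 Hz, 14 Hz, 16 Hz}.

6 Hz, 8 Hz, 12 Hz, 14 Hz, 16 Hz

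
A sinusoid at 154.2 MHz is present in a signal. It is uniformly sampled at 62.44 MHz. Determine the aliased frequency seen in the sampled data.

154.2 MHz mod fs = 29.32 MHz.
29.32 MHz ≤ fs/2 = 31.22 MHz, appears at 29.32 MHz.

29.32 MHz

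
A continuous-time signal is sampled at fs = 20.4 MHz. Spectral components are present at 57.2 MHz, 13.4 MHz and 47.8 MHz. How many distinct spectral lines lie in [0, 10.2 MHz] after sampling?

2

fs/2 = 10.2 MHz.
57.2 MHz mod fs = 16.4 MHz.
16.4 MHz > fs/2 = 10.2 MHz, folds to fs − 16.4 MHz = 4 MHz.
13.4 MHz > fs/2 = 10.2 MHz, folds to fs − 13.4 MHz = 7 MHz.
47.8 MHz mod fs = 7 MHz.
7 MHz ≤ fs/2 = 10.2 MHz, appears at 7 MHz.
Distinct values: {4 MHz, 7 MHz} → 2.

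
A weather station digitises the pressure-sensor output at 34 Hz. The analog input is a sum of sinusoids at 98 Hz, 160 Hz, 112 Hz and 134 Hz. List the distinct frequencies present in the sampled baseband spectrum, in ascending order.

2 Hz, 4 Hz, 10 Hz

fs/2 = 17 Hz.
98 Hz mod fs = 30 Hz.
30 Hz > fs/2 = 17 Hz, folds to fs − 30 Hz = 4 Hz.
160 Hz mod fs = 24 Hz.
24 Hz > fs/2 = 17 Hz, folds to fs − 24 Hz = 10 Hz.
112 Hz mod fs = 10 Hz.
10 Hz ≤ fs/2 = 17 Hz, appears at 10 Hz.
134 Hz mod fs = 32 Hz.
32 Hz > fs/2 = 17 Hz, folds to fs − 32 Hz = 2 Hz.
Distinct values: {2 Hz, 4 Hz, 10 Hz}.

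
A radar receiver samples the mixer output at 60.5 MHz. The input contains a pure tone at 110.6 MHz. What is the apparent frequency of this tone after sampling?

10.4 MHz

110.6 MHz mod fs = 50.1 MHz.
50.1 MHz > fs/2 = 30.25 MHz, folds to fs − 50.1 MHz = 10.4 MHz.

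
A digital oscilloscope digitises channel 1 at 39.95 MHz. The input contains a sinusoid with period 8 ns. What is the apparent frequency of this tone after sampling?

5.15 MHz

T = 8 ns → f = 1/T = 125 MHz.
125 MHz mod fs = 5.15 MHz.
5.15 MHz ≤ fs/2 = 19.975 MHz, appears at 5.15 MHz.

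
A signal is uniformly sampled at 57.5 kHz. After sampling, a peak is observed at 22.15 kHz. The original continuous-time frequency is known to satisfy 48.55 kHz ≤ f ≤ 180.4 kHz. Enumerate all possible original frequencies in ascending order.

79.65 kHz, 92.85 kHz, 137.15 kHz, 150.35 kHz

Frequencies that alias to 22.15 kHz are k·fs ± 22.15 kHz for integer k ≥ 0.
k=0: 22.15 kHz.
k=1: 35.35 kHz, 79.65 kHz.
k=2: 92.85 kHz, 137.15 kHz.
k=3: 150.35 kHz, 194.65 kHz.
k=4: 207.85 kHz, 252.15 kHz.
Within [48.55 kHz, 180.4 kHz]: 79.65 kHz, 92.85 kHz, 137.15 kHz, 150.35 kHz.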